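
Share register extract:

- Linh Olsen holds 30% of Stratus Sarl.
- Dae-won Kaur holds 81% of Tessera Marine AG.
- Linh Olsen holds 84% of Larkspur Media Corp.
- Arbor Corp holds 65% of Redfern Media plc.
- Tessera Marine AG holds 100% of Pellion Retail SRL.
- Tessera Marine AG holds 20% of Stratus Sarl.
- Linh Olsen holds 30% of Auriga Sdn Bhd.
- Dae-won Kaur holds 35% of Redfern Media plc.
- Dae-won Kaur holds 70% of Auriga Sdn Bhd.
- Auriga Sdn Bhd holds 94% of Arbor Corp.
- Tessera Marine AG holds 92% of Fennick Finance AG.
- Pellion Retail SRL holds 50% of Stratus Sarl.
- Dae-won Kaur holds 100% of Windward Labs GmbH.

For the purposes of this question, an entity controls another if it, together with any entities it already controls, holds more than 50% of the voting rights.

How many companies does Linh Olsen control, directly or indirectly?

Linh holds 84% of Larkspur, so Linh controls Larkspur.
No other company's threshold is met.
Linh controls 1 company.

1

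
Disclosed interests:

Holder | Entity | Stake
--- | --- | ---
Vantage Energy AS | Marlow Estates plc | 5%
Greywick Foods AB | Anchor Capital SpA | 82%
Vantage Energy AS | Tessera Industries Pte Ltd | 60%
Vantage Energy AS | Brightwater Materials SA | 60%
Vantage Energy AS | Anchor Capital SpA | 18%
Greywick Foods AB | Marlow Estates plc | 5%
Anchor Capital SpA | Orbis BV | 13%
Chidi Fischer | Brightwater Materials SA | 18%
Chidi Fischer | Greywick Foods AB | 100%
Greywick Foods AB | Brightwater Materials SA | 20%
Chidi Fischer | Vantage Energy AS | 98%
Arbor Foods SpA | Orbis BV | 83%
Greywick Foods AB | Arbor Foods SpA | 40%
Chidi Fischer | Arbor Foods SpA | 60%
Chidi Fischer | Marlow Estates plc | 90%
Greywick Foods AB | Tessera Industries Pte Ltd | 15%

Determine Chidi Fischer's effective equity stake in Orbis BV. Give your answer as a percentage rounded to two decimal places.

95.95%

Chidi reaches Orbis along 4 paths.
Via Greywick → Anchor: 100% × 82% × 13% = 10.66%.
Via Vantage → Anchor: 98% × 18% × 13% = 2.2932%.
Via Greywick → Arbor: 100% × 40% × 83% = 33.2%.
Via Arbor: 60% × 83% = 49.8%.
Total: 10.66% + 2.2932% + 33.2% + 49.8% = 95.9532%.
Rounded: 95.95%.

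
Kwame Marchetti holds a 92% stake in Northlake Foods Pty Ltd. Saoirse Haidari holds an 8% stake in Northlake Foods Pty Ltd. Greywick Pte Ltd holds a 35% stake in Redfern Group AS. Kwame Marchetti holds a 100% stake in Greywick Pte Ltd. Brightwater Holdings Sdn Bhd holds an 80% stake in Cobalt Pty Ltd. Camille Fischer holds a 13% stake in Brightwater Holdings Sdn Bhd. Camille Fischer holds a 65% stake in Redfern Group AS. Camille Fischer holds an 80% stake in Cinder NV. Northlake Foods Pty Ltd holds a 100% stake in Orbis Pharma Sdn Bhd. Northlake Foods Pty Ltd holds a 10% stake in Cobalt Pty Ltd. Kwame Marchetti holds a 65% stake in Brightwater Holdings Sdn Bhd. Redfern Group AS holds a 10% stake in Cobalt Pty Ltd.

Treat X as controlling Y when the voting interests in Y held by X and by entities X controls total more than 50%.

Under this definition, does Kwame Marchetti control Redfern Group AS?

No

Kwame holds 65% of Brightwater, so Kwame controls Brightwater.
Kwame holds 100% of Greywick, so Kwame controls Greywick.
Kwame holds 92% of Northlake, so Kwame controls Northlake.
Brightwater and Northlake together hold 80% + 10% = 90% of Cobalt, so Kwame controls Cobalt.
Northlake holds 100% of Orbis, so Kwame controls Orbis.
In Redfern, Kwame's side holds only 35%, not > 50%.
So Kwame does not control Redfern.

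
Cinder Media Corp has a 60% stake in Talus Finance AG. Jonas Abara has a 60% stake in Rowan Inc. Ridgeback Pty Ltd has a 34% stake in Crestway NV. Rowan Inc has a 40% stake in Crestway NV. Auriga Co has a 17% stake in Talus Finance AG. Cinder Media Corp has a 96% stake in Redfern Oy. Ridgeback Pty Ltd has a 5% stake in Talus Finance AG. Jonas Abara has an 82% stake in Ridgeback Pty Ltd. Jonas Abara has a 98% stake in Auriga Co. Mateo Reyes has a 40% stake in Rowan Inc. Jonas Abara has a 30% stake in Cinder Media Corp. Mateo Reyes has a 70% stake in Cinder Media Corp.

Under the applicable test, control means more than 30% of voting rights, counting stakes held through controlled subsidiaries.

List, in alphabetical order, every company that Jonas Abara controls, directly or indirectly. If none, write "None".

Jonas holds 82% of Ridgeback, so Jonas controls Ridgeback.
Jonas holds 98% of Auriga, so Jonas controls Auriga.
Jonas holds 60% of Rowan, so Jonas controls Rowan.
Ridgeback and Rowan together hold 34% + 40% = 74% of Crestway, so Jonas controls Crestway.
No other company's threshold is met.

Auriga Co, Crestway NV, Ridgeback Pty Ltd, Rowan Inc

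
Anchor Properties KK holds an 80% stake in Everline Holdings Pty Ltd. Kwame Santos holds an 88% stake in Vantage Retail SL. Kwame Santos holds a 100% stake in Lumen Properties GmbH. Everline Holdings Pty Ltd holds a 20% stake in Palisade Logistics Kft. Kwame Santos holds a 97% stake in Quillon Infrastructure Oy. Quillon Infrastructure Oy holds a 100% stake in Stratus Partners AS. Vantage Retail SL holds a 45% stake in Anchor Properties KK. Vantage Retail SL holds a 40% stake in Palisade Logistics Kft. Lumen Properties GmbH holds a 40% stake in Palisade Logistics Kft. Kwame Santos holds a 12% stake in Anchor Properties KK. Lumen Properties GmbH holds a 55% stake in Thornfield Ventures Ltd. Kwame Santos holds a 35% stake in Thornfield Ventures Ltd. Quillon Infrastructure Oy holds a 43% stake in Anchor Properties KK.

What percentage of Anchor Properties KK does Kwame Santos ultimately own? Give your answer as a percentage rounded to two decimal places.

Kwame reaches Anchor along 3 paths.
Via Quillon: 97% × 43% = 41.71%.
Via Vantage: 88% × 45% = 39.6%.
Direct stake: 12% = 12%.
Total: 41.71% + 39.6% + 12% = 93.31%.

93.31%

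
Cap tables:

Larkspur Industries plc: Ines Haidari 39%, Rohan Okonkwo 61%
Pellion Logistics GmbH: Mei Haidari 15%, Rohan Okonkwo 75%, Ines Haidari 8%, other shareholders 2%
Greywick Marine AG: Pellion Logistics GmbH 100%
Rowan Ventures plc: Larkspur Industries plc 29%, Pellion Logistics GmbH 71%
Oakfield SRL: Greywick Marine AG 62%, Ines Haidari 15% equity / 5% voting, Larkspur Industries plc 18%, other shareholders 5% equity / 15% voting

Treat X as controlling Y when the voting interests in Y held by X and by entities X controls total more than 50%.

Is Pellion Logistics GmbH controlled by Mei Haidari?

Mei's largest direct stake is 15% in Pellion, which does not meet the threshold, so Mei controls no company.
In Pellion, Mei's side holds only 15%, not > 50%.
So Mei does not control Pellion.

No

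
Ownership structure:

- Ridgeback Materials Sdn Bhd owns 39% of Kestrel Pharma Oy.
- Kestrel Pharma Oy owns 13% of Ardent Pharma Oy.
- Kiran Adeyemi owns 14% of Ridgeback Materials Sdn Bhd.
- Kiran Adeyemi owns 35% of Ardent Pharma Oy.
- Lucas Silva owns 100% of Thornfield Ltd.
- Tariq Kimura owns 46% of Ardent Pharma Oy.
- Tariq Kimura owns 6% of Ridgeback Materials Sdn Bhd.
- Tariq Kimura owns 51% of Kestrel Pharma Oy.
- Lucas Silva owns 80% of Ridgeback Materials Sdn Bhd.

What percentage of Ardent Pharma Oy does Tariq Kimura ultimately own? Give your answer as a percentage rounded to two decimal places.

52.93%

Tariq reaches Ardent along 3 paths.
Via Kestrel: 51% × 13% = 6.63%.
Via Ridgeback → Kestrel: 6% × 39% × 13% = 0.3042%.
Direct stake: 46% = 46%.
Total: 6.63% + 0.3042% + 46% = 52.9342%.
Rounded: 52.93%.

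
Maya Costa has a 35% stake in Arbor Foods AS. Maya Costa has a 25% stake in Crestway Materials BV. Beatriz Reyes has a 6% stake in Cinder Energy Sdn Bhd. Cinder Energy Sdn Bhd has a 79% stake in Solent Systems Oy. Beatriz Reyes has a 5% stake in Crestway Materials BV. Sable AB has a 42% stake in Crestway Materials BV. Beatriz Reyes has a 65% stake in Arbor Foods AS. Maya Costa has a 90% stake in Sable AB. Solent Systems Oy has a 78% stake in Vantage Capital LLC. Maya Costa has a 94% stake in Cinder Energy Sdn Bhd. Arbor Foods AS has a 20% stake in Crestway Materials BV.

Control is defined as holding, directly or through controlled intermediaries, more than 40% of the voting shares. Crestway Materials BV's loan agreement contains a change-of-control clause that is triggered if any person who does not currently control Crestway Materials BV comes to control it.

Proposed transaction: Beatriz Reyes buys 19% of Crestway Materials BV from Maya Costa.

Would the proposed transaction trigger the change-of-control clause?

The purchase adds only to Beatriz's holdings (Maya's stake shrinks), so Beatriz is the only person who could newly come to control Crestway.
Beatriz holds 65% of Arbor, so Beatriz controls Arbor.
In Crestway, Beatriz's side holds only 20% + 5% = 25%, not > 40%.
So before the transaction, Beatriz does not control Crestway.
After the purchase, Beatriz's direct stake in Crestway rises to 5% + 19% = 24%, and Maya's stake falls to 6%.
Arbor and Beatriz together hold 20% + 24% = 44% of Crestway, so Beatriz controls Crestway.
Beatriz did not control Crestway before and does after, so the clause is triggered.

Yes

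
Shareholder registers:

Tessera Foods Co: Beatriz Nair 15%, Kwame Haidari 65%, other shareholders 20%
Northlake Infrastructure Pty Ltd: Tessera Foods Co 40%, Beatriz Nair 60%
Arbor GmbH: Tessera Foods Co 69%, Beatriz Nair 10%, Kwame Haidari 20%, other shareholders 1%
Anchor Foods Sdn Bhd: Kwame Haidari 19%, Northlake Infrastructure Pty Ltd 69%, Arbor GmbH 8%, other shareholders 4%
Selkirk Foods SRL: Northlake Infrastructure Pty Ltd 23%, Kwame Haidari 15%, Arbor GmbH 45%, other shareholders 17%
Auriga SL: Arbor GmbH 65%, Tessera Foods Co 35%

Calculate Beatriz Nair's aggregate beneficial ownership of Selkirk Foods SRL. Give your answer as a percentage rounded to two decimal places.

24.34%

Beatriz reaches Selkirk along 4 paths.
Via Tessera → Northlake: 15% × 40% × 23% = 1.38%.
Via Northlake: 60% × 23% = 13.8%.
Via Tessera → Arbor: 15% × 69% × 45% = 4.6575%.
Via Arbor: 10% × 45% = 4.5%.
Total: 1.38% + 13.8% + 4.6575% + 4.5% = 24.3375%.
Rounded: 24.34%.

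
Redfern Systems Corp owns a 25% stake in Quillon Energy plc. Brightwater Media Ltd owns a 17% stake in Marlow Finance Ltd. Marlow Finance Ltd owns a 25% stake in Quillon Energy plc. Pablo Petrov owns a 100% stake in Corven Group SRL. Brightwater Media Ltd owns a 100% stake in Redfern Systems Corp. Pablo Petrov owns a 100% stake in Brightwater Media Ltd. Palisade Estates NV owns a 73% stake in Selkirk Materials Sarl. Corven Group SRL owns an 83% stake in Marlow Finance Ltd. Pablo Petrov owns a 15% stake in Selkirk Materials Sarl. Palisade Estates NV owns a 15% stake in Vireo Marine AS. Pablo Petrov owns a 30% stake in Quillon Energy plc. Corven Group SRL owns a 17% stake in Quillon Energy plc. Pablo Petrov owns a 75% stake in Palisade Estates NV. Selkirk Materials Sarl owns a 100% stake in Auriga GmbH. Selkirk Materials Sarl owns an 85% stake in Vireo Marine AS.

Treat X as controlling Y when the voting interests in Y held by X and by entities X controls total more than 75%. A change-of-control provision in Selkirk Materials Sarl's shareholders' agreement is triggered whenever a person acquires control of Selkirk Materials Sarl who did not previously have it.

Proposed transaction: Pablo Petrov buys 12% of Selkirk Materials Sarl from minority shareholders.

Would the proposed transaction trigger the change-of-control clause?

The purchase changes only Pablo's holdings, so Pablo is the only person who could newly come to control Selkirk.
Pablo holds 100% of Brightwater, so Pablo controls Brightwater.
Pablo holds 100% of Corven, so Pablo controls Corven.
Corven and Brightwater together hold 83% + 17% = 100% of Marlow, so Pablo controls Marlow.
Brightwater holds 100% of Redfern, so Pablo controls Redfern.
Pablo and Corven and Redfern and Marlow together hold 30% + 17% + 25% + 25% = 97% of Quillon, so Pablo controls Quillon.
In Selkirk, Pablo's side holds only 15%, not > 75%.
So before the transaction, Pablo does not control Selkirk.
After the purchase, Pablo's direct stake in Selkirk rises to 15% + 12% = 27%.
After the transaction, Pablo's side holds 27% of Selkirk, not > 75%, so Pablo still does not control Selkirk.
No new person acquires control, so the clause is not triggered.

No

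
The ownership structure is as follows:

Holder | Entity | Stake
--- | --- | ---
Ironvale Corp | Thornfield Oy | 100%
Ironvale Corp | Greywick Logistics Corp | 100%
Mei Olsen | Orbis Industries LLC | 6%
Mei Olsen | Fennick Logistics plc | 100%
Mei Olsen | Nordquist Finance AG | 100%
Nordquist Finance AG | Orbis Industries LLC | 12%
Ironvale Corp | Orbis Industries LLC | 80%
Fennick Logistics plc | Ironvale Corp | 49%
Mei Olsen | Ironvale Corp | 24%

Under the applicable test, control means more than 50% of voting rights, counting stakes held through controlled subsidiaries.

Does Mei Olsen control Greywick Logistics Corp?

Mei holds 100% of Fennick, so Mei controls Fennick.
Mei and Fennick together hold 24% + 49% = 73% of Ironvale, so Mei controls Ironvale.
Ironvale holds 100% of Greywick, so Mei controls Greywick.

Yes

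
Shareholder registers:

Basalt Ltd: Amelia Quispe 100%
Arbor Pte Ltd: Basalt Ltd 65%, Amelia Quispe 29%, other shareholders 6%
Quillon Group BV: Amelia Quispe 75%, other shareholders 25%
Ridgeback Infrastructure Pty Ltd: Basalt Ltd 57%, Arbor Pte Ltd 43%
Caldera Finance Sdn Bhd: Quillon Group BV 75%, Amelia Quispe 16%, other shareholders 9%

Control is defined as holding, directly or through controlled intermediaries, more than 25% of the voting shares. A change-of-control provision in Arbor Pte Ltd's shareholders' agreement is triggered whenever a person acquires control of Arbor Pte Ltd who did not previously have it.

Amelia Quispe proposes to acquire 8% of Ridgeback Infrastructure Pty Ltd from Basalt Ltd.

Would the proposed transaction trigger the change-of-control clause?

The purchase adds only to Amelia's holdings (Basalt's stake shrinks), so Amelia is the only person who could newly come to control Arbor.
Amelia holds 100% of Basalt, so Amelia controls Basalt.
Basalt and Amelia together hold 65% + 29% = 94% of Arbor, so Amelia controls Arbor.
So Amelia already controls Arbor before the transaction.
After the purchase, Amelia holds 8% of Ridgeback directly, and Basalt's stake falls to 49%.
Amelia controlled Arbor already, so this is not a new person acquiring control; every other person's position is unchanged or reduced.
No new person acquires control, so the clause is not triggered.

No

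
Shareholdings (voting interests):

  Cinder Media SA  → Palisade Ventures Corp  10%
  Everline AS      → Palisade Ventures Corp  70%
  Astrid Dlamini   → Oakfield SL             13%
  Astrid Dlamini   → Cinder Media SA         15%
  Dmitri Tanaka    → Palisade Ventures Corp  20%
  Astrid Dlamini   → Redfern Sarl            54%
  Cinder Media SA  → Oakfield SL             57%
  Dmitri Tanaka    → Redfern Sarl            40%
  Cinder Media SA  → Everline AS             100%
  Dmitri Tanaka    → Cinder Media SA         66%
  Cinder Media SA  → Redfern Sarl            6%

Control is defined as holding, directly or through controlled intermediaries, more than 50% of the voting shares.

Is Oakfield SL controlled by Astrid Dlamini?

No

Astrid holds 54% of Redfern, so Astrid controls Redfern.
In Oakfield, Astrid's side holds only 13%, not > 50%.
So Astrid does not control Oakfield.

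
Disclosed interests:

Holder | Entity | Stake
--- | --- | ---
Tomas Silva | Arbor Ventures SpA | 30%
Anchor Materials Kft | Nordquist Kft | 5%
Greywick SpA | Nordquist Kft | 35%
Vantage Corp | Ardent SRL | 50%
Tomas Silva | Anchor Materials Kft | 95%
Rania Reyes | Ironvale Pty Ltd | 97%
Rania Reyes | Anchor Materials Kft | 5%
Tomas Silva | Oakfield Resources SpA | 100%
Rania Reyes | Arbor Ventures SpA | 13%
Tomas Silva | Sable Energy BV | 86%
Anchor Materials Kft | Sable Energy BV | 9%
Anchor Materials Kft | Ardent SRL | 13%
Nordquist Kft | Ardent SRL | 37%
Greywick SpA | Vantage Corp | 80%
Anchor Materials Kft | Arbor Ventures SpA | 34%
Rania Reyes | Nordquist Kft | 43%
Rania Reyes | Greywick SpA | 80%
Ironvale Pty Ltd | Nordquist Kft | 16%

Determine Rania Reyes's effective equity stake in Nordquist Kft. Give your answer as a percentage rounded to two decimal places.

86.77%

Rania reaches Nordquist along 4 paths.
Direct stake: 43% = 43%.
Via Ironvale: 97% × 16% = 15.52%.
Via Greywick: 80% × 35% = 28%.
Via Anchor: 5% × 5% = 0.25%.
Total: 43% + 15.52% + 28% + 0.25% = 86.77%.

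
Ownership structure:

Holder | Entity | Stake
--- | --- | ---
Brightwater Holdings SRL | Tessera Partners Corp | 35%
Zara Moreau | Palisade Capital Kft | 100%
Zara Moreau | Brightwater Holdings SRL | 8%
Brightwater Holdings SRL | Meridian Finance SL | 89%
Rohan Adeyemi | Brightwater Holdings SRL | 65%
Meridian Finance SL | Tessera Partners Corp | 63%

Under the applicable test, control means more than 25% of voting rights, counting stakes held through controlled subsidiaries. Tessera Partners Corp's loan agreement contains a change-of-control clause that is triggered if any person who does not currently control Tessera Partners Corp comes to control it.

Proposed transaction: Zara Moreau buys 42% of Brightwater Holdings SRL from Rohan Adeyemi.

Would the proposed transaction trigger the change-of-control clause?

The purchase adds only to Zara's holdings (Rohan's stake shrinks), so Zara is the only person who could newly come to control Tessera.
Zara holds 100% of Palisade, so Zara controls Palisade.
Neither Zara nor any entity Zara controls holds any voting interest in Tessera.
So before the transaction, Zara does not control Tessera.
After the purchase, Zara's direct stake in Brightwater rises to 8% + 42% = 50%, and Rohan's stake falls to 23%.
Zara holds 50% of Brightwater, so Zara controls Brightwater.
Brightwater holds 89% of Meridian, so Zara controls Meridian.
Meridian and Brightwater together hold 63% + 35% = 98% of Tessera, so Zara controls Tessera.
Zara did not control Tessera before and does after, so the clause is triggered.

Yes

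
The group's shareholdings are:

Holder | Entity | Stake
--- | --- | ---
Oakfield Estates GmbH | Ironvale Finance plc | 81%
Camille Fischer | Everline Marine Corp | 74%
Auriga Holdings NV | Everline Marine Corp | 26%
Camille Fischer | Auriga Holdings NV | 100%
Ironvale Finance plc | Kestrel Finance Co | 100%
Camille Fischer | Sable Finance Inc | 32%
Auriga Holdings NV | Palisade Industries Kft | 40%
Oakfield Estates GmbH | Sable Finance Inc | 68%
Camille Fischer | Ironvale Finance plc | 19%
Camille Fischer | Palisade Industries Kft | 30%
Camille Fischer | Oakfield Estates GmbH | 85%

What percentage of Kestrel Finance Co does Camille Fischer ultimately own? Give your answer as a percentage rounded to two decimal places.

Camille reaches Kestrel along 2 paths.
Via Oakfield → Ironvale: 85% × 81% × 100% = 68.85%.
Via Ironvale: 19% × 100% = 19%.
Total: 68.85% + 19% = 87.85%.

87.85%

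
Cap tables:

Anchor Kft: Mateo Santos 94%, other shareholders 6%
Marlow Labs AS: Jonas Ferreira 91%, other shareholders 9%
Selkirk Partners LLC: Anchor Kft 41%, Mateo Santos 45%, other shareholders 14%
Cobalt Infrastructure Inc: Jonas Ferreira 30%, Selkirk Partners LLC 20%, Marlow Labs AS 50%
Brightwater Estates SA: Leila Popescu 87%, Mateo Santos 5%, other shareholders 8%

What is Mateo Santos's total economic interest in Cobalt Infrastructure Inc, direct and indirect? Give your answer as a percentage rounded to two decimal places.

Mateo reaches Cobalt along 2 paths.
Via Anchor → Selkirk: 94% × 41% × 20% = 7.708%.
Via Selkirk: 45% × 20% = 9%.
Total: 7.708% + 9% = 16.708%.
Rounded: 16.71%.

16.71%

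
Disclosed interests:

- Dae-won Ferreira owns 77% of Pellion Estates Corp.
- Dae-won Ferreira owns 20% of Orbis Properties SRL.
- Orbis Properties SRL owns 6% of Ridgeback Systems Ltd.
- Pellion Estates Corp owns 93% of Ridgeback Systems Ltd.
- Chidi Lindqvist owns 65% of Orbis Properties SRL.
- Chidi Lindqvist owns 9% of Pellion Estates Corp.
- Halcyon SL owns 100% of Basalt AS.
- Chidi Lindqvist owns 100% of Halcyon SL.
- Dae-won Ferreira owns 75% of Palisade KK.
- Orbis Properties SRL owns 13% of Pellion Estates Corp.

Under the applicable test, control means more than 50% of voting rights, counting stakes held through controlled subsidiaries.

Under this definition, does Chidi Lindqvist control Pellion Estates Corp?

Chidi holds 65% of Orbis, so Chidi controls Orbis.
Chidi holds 100% of Halcyon, so Chidi controls Halcyon.
Halcyon holds 100% of Basalt, so Chidi controls Basalt.
In Pellion, Chidi's side holds only 9% + 13% = 22%, not > 50%.
So Chidi does not control Pellion.

No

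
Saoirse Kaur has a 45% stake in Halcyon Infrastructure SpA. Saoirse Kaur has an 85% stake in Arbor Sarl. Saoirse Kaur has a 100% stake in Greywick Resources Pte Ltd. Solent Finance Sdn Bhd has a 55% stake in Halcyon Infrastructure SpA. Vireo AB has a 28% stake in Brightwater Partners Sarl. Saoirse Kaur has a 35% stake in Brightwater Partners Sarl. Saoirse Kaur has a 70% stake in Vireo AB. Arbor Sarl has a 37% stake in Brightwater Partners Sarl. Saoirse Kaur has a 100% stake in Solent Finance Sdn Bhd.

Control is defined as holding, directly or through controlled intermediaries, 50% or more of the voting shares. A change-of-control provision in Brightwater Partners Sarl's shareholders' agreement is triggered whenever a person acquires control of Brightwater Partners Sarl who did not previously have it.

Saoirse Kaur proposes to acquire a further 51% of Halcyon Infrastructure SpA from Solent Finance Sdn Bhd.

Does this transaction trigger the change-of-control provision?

No

The purchase adds only to Saoirse's holdings (Solent's stake shrinks), so Saoirse is the only person who could newly come to control Brightwater.
Saoirse holds 70% of Vireo, so Saoirse controls Vireo.
Saoirse holds 85% of Arbor, so Saoirse controls Arbor.
Vireo and Arbor and Saoirse together hold 28% + 37% + 35% = 100% of Brightwater, so Saoirse controls Brightwater.
So Saoirse already controls Brightwater before the transaction.
After the purchase, Saoirse's direct stake in Halcyon rises to 45% + 51% = 96%, and Solent's stake falls to 4%.
Saoirse controlled Brightwater already, so this is not a new person acquiring control; every other person's position is unchanged or reduced.
No new person acquires control, so the clause is not triggered.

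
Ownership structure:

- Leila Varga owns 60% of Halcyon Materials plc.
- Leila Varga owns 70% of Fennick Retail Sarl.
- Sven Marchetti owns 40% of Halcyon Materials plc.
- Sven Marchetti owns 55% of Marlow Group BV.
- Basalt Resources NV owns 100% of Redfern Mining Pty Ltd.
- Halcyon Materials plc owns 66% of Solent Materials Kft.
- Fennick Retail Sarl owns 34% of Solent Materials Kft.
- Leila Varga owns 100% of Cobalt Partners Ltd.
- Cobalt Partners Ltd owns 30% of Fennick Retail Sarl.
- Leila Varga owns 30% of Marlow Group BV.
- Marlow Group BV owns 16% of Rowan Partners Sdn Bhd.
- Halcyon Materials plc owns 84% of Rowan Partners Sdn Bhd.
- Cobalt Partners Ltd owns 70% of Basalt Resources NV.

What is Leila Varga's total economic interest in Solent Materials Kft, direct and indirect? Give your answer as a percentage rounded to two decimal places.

Leila reaches Solent along 3 paths.
Via Halcyon: 60% × 66% = 39.6%.
Via Cobalt → Fennick: 100% × 30% × 34% = 10.2%.
Via Fennick: 70% × 34% = 23.8%.
Total: 39.6% + 10.2% + 23.8% = 73.6%.
Rounded: 73.60%.

73.60%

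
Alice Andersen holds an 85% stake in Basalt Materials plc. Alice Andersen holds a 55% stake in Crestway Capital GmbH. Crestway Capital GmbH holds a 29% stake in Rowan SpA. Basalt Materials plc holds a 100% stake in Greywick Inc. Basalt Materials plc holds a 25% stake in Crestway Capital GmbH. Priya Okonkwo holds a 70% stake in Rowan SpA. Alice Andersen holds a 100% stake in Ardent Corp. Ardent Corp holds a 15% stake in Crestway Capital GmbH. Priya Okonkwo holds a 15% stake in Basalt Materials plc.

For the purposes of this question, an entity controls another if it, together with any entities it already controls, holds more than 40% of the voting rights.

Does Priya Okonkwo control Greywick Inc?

Priya holds 70% of Rowan, so Priya controls Rowan.
Neither Priya nor any entity Priya controls holds any voting interest in Greywick.
So Priya does not control Greywick.

No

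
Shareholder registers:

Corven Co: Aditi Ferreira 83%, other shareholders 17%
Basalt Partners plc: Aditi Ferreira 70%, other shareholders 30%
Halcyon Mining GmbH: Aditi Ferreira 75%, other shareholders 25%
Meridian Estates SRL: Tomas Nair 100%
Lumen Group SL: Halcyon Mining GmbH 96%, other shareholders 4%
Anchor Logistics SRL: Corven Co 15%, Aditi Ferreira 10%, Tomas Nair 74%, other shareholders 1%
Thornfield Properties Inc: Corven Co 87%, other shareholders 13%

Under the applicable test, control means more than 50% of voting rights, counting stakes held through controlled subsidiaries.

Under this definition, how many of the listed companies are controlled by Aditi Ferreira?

5

Aditi holds 83% of Corven, so Aditi controls Corven.
Aditi holds 70% of Basalt, so Aditi controls Basalt.
Aditi holds 75% of Halcyon, so Aditi controls Halcyon.
Halcyon holds 96% of Lumen, so Aditi controls Lumen.
Corven holds 87% of Thornfield, so Aditi controls Thornfield.
No other company's threshold is met.
Aditi controls 5 companies.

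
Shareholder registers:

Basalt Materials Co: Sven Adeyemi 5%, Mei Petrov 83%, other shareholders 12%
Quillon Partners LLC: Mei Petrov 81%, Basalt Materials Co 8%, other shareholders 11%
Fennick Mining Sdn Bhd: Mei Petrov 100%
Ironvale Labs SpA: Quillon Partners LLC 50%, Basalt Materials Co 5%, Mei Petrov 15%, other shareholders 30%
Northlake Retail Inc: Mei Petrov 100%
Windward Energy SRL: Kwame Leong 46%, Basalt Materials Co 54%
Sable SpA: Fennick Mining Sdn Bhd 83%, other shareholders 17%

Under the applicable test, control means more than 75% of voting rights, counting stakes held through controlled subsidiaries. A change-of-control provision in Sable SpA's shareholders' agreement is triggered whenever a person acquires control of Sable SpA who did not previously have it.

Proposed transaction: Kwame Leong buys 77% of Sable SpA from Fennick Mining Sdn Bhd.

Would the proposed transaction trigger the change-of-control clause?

The purchase adds only to Kwame's holdings (Fennick's stake shrinks), so Kwame is the only person who could newly come to control Sable.
Kwame's largest direct stake is 46% in Windward, which does not meet the threshold, so Kwame controls no company.
Neither Kwame nor any entity Kwame controls holds any voting interest in Sable.
So before the transaction, Kwame does not control Sable.
After the purchase, Kwame holds 77% of Sable directly, and Fennick's stake falls to 6%.
Kwame holds 77% of Sable, so Kwame controls Sable.
Kwame did not control Sable before and does after, so the clause is triggered.

Yes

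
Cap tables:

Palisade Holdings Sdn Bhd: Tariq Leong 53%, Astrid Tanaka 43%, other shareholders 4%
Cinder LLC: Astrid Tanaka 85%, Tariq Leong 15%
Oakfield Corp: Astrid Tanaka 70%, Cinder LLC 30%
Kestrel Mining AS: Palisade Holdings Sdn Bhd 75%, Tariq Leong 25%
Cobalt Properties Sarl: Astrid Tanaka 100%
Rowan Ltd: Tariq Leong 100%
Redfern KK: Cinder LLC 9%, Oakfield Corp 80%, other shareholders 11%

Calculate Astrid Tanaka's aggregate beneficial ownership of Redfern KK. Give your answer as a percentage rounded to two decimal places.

Astrid reaches Redfern along 3 paths.
Via Cinder: 85% × 9% = 7.65%.
Via Oakfield: 70% × 80% = 56%.
Via Cinder → Oakfield: 85% × 30% × 80% = 20.4%.
Total: 7.65% + 56% + 20.4% = 84.05%.

84.05%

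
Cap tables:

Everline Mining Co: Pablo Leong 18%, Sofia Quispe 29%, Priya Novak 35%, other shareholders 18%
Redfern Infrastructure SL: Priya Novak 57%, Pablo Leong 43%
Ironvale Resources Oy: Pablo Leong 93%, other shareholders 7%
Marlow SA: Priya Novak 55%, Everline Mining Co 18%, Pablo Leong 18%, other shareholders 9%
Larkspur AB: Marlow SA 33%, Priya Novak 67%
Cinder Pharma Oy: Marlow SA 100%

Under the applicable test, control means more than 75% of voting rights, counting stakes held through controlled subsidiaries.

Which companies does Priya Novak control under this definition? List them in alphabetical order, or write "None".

None

Priya's largest direct stake is 67% in Larkspur, which does not meet the threshold.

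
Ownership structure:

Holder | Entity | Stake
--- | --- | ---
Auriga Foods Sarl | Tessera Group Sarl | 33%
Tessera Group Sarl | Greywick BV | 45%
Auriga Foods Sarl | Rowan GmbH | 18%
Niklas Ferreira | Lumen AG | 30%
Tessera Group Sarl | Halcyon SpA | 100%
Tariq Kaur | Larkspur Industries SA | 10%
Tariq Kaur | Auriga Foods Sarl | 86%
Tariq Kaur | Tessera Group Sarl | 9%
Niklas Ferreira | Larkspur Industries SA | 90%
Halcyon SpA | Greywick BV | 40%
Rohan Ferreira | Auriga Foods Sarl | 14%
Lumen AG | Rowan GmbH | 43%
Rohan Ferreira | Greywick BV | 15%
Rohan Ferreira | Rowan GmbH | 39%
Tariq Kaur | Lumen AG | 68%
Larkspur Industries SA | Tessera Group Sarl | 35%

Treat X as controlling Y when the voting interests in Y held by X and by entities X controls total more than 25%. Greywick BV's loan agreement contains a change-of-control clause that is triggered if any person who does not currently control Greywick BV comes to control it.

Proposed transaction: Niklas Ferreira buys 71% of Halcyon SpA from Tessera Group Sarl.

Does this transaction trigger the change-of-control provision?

No

The purchase adds only to Niklas's holdings (Tessera's stake shrinks), so Niklas is the only person who could newly come to control Greywick.
Niklas holds 90% of Larkspur, so Niklas controls Larkspur.
Larkspur holds 35% of Tessera, so Niklas controls Tessera.
Tessera holds 100% of Halcyon, so Niklas controls Halcyon.
Halcyon and Tessera together hold 40% + 45% = 85% of Greywick, so Niklas controls Greywick.
So Niklas already controls Greywick before the transaction.
After the purchase, Niklas holds 71% of Halcyon directly, and Tessera's stake falls to 29%.
Niklas controlled Greywick already, so this is not a new person acquiring control; every other person's position is unchanged or reduced.
No new person acquires control, so the clause is not triggered.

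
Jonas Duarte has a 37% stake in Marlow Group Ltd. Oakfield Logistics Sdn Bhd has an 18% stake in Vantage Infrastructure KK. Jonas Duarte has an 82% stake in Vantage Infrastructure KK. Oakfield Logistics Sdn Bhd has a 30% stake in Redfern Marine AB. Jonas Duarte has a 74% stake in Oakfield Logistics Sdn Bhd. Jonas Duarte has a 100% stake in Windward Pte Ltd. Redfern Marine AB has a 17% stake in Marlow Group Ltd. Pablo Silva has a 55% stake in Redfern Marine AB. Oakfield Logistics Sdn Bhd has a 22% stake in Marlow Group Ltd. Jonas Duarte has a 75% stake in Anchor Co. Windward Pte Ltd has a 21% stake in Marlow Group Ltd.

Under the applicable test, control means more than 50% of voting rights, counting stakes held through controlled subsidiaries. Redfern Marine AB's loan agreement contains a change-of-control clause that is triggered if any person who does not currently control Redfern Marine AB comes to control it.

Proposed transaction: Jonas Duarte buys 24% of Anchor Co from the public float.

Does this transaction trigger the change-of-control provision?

No

The purchase changes only Jonas's holdings, so Jonas is the only person who could newly come to control Redfern.
Jonas holds 100% of Windward, so Jonas controls Windward.
Jonas holds 74% of Oakfield, so Jonas controls Oakfield.
Jonas and Oakfield together hold 82% + 18% = 100% of Vantage, so Jonas controls Vantage.
Windward and Jonas and Oakfield together hold 21% + 37% + 22% = 80% of Marlow, so Jonas controls Marlow.
Jonas holds 75% of Anchor, so Jonas controls Anchor.
In Redfern, Jonas's side holds only 30%, not > 50%.
So before the transaction, Jonas does not control Redfern.
After the purchase, Jonas's direct stake in Anchor rises to 75% + 24% = 99%.
Jonas holds 99% of Anchor, so Jonas controls Anchor.
After the transaction, Jonas's side holds 30% of Redfern, not > 50%, so Jonas still does not control Redfern.
No new person acquires control, so the clause is not triggered.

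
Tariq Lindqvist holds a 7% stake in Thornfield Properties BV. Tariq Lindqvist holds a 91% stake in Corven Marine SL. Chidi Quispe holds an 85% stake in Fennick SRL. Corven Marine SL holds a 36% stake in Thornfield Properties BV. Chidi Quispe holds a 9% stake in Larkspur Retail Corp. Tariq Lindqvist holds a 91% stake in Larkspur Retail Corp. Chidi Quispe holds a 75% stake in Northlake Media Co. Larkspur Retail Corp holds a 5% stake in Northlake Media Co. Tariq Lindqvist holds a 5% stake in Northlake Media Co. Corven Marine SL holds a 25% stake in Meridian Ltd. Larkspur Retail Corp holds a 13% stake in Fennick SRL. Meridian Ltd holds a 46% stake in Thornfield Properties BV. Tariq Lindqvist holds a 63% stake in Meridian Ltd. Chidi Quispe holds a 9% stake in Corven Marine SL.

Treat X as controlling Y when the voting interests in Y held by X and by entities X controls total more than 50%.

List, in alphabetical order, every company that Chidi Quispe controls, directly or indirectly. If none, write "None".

Fennick SRL, Northlake Media Co

Chidi holds 75% of Northlake, so Chidi controls Northlake.
Chidi holds 85% of Fennick, so Chidi controls Fennick.
No other company's threshold is met.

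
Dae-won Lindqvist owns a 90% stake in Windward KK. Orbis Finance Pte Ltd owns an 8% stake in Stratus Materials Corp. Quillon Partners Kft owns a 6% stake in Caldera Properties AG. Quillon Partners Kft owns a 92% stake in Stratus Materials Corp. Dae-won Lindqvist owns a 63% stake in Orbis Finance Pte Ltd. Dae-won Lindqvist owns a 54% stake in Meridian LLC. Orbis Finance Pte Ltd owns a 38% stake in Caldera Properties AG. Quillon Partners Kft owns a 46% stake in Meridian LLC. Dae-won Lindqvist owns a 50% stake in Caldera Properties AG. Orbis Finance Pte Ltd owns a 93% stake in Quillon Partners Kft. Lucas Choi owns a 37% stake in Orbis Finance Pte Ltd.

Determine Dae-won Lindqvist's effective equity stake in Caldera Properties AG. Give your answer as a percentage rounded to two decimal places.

Dae-won reaches Caldera along 3 paths.
Via Orbis: 63% × 38% = 23.94%.
Direct stake: 50% = 50%.
Via Orbis → Quillon: 63% × 93% × 6% = 3.5154%.
Total: 23.94% + 50% + 3.5154% = 77.4554%.
Rounded: 77.46%.

77.46%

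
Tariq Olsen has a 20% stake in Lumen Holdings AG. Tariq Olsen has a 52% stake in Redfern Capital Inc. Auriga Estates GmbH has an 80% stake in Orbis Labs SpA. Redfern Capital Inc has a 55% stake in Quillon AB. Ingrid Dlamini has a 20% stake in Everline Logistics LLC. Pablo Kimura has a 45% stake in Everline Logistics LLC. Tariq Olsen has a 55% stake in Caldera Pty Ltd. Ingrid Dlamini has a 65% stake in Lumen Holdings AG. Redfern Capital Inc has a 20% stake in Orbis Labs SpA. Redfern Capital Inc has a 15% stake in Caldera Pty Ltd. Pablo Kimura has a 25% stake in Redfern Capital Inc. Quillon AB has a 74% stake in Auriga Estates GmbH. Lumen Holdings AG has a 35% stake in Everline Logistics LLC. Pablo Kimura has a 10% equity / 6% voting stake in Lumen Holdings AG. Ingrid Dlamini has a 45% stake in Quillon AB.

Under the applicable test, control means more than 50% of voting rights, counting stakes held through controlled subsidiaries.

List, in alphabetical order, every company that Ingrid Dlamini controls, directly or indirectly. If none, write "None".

Everline Logistics LLC, Lumen Holdings AG

Ingrid holds 65% of Lumen, so Ingrid controls Lumen.
Ingrid and Lumen together hold 20% + 35% = 55% of Everline, so Ingrid controls Everline.
No other company's threshold is met.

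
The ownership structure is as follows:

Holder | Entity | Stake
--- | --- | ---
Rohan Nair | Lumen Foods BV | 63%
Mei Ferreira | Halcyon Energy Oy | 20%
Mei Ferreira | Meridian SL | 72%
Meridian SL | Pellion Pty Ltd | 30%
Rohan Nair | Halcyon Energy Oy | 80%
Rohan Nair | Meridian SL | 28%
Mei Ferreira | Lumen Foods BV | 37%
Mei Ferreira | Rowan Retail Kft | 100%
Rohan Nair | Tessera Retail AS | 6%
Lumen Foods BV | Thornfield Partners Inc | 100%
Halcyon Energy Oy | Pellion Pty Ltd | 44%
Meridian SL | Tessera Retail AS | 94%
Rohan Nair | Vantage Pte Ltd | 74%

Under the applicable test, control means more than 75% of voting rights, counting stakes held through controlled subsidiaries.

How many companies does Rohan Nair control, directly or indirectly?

1

Rohan holds 80% of Halcyon, so Rohan controls Halcyon.
No other company's threshold is met.
Rohan controls 1 company.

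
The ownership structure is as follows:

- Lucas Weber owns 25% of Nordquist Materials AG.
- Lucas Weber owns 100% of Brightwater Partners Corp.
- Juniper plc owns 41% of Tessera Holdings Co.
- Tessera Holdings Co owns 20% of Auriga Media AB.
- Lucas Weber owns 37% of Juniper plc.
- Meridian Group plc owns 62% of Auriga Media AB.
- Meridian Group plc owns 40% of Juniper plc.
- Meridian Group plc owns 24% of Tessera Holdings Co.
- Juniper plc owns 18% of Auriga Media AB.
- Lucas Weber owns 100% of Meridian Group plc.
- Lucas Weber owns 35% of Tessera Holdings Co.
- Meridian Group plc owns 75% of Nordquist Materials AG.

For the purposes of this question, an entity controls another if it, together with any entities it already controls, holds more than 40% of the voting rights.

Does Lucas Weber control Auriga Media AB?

Yes

Lucas holds 100% of Meridian, so Lucas controls Meridian.
Meridian and Lucas together hold 40% + 37% = 77% of Juniper, so Lucas controls Juniper.
Lucas and Meridian and Juniper together hold 35% + 24% + 41% = 100% of Tessera, so Lucas controls Tessera.
Tessera and Juniper and Meridian together hold 20% + 18% + 62% = 100% of Auriga, so Lucas controls Auriga.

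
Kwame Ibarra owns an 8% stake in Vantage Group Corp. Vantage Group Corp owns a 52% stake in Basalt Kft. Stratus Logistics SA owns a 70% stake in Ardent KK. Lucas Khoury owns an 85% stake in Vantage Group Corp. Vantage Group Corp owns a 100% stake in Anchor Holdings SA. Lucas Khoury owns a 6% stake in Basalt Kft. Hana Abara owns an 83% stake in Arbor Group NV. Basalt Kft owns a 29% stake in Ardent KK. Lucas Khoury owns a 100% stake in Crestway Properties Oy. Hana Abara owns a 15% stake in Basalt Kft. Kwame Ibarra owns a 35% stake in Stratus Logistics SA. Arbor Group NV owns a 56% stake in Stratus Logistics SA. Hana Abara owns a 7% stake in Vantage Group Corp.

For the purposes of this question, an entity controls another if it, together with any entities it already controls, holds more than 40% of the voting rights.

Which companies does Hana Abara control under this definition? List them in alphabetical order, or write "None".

Arbor Group NV, Ardent KK, Stratus Logistics SA

Hana holds 83% of Arbor, so Hana controls Arbor.
Arbor holds 56% of Stratus, so Hana controls Stratus.
Stratus holds 70% of Ardent, so Hana controls Ardent.
No other company's threshold is met.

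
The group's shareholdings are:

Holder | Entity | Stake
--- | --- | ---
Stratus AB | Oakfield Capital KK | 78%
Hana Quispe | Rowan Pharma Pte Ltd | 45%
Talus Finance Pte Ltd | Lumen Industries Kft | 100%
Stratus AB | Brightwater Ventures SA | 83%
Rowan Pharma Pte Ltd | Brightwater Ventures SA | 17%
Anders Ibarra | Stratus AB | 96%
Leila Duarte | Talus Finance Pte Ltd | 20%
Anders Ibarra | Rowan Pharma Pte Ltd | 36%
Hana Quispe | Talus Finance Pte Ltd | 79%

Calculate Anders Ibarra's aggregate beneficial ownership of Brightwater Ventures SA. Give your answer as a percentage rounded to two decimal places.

Anders reaches Brightwater along 2 paths.
Via Rowan: 36% × 17% = 6.12%.
Via Stratus: 96% × 83% = 79.68%.
Total: 6.12% + 79.68% = 85.8%.
Rounded: 85.80%.

85.80%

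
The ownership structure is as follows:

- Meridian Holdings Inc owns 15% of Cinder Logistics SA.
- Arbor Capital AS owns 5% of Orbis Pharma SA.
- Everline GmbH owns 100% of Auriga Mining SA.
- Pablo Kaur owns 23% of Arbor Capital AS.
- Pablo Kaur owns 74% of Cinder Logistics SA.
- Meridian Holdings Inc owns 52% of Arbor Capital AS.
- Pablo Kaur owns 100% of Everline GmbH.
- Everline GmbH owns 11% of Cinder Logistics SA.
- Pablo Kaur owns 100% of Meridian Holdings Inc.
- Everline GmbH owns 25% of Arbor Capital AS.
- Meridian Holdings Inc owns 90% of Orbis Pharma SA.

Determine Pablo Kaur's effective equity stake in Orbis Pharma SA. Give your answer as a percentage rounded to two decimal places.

Pablo reaches Orbis along 4 paths.
Via Meridian: 100% × 90% = 90%.
Via Arbor: 23% × 5% = 1.15%.
Via Everline → Arbor: 100% × 25% × 5% = 1.25%.
Via Meridian → Arbor: 100% × 52% × 5% = 2.6%.
Total: 90% + 1.15% + 1.25% + 2.6% = 95%.
Rounded: 95.00%.

95.00%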